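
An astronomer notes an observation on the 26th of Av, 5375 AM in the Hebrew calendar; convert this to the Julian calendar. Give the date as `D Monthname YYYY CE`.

11 August 1615 CE

Both dates share Julian Day Number 2311159; in the Julian calendar that is 11 August 1615 CE.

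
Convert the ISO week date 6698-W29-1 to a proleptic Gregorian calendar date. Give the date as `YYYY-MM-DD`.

6698-07-18

ISO week 1 of 6698 is the week containing the first Thursday of 6698.
Week 29, day 1 (Monday) lands on 6698-07-18.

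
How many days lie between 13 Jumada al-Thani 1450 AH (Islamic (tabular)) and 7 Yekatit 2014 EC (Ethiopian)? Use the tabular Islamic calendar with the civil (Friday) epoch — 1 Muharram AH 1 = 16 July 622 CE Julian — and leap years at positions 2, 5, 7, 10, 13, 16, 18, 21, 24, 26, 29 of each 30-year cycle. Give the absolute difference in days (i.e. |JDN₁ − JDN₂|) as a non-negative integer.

2452

First date → JDN 2462077; second date → JDN 2459625.
The interval is |2462077 − 2459625| = 2452 days.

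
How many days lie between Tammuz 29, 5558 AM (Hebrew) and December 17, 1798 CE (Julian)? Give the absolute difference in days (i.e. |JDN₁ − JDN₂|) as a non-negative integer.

168

JDN of the first date = 2377960.
JDN of the second date = 2378128.
|2378128 − 2377960| = 168.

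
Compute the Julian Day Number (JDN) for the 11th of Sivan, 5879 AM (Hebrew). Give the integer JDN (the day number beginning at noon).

In the Gregorian calendar the same day is 19 June 2119.
JDN 2299161 is 15 October 1582 CE (Gregorian); the target day is +196017 days from there, so JDN = 2495178.

2495178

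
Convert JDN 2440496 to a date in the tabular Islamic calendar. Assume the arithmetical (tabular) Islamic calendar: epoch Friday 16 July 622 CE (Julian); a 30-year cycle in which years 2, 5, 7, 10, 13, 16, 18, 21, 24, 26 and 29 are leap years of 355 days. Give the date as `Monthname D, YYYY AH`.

Rajab 19, 1389 AH

The Gregorian equivalent of JDN 2440496 is 1 October 1969.
In the tabular Islamic calendar that day is Rajab 19, 1389 AH.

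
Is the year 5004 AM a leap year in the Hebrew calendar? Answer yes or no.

Hebrew year 5004 is year 7 of its 19-year Metonic cycle; leap years are at positions 3, 6, 8, 11, 14, 17, 19, so it is a common year (12 months).

no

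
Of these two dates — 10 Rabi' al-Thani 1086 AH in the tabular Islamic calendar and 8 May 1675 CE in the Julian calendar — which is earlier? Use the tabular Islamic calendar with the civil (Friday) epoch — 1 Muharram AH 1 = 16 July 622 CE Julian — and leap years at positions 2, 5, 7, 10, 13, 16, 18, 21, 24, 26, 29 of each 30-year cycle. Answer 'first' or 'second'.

second

The two dates have Julian Day Numbers 2333026 and 2332979 respectively.
Since 2332979 < 2333026, the second date comes first.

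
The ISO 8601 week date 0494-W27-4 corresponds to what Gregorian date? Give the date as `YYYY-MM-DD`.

ISO week 1 of 494 is the week containing the first Thursday of 494.
Week 27, day 4 (Thursday) lands on 0494-07-08.

0494-07-08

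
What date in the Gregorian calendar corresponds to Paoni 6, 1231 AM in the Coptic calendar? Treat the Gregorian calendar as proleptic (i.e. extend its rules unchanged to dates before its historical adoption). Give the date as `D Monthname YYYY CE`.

10 June 1515 CE

Both dates share Julian Day Number 2274562; in the Gregorian calendar that is 10 June 1515 CE.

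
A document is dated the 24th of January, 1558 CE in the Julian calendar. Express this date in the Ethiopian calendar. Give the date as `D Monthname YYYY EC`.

The source date corresponds to 3 February 1558 in the proleptic Gregorian calendar (JDN 2290141).
That day falls on 29 Tir 1550 EC in the Ethiopian calendar.

29 Tir 1550 EC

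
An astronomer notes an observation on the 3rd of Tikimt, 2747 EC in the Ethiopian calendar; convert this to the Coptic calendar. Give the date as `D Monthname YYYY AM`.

Julian Day Number of the source date = 2727229.
Converting JDN 2727229 to the Coptic calendar gives 3 Paopi 2471 AM.

3 Paopi 2471 AM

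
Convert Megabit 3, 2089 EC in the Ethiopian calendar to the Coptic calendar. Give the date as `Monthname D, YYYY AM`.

Paremhat 3, 1813 AM

Julian Day Number of the source date = 2487045.
Converting JDN 2487045 to the Coptic calendar gives 3 Paremhat 1813 AM.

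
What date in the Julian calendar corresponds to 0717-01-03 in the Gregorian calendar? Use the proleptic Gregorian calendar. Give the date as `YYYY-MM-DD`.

0716-12-30

For dates in this range the Gregorian date is 4 days ahead of the Julian.
3 January 717 Gregorian − 4 days → 30 December 716 Julian.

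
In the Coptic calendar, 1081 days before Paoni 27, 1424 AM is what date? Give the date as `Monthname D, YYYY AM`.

Epip 12, 1421 AM

JDN of Paoni 27, 1424 AM = 2345077.
2345077 − 1081 = 2343996.
JDN 2343996 in the Coptic calendar is Epip 12, 1421 AM.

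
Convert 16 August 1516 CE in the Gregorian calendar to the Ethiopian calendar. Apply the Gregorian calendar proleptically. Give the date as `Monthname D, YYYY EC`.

Julian Day Number of the source date = 2274995.
Converting JDN 2274995 to the Ethiopian calendar gives 13 Nehase 1508 EC.

Nehase 13, 1508 EC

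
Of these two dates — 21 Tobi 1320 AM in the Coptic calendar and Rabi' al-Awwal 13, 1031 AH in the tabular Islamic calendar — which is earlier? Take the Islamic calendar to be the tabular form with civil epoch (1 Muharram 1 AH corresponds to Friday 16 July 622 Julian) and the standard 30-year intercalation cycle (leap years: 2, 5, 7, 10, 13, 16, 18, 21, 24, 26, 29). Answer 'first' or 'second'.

First date → JDN 2306935; second date → JDN 2313509.
JDN 2306935 < JDN 2313509, so the first date is earlier.

first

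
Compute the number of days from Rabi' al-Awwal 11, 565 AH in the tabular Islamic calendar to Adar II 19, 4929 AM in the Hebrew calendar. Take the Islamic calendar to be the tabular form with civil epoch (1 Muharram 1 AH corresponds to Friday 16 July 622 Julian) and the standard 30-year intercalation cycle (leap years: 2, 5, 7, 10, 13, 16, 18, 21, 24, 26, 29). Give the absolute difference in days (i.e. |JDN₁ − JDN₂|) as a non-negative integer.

259

First date → JDN 2148372; second date → JDN 2148113.
The interval is |2148372 − 2148113| = 259 days.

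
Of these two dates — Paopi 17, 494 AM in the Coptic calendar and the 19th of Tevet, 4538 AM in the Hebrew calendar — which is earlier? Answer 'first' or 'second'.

The two dates have Julian Day Numbers 2005144 and 2005216 respectively.
Since 2005144 < 2005216, the first date comes first.

first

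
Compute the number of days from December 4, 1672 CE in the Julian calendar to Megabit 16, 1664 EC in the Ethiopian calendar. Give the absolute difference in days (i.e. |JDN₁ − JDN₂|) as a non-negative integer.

267

JDN of the first date = 2332094.
JDN of the second date = 2331827.
|2331827 − 2332094| = 267.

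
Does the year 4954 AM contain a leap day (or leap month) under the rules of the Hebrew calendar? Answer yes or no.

yes

Hebrew year 4954 is year 14 of its 19-year Metonic cycle; leap years are at positions 3, 6, 8, 11, 14, 17, 19, so it is a leap year (13 months).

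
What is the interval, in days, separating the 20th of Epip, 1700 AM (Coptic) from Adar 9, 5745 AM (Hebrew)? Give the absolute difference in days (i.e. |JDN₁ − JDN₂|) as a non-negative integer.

218

JDN of the first date = 2445909.
JDN of the second date = 2446127.
|2446127 − 2445909| = 218.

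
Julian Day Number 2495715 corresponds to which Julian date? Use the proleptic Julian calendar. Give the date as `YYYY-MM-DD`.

2120-11-23

The Gregorian equivalent of JDN 2495715 is 7 December 2120.
In the Julian calendar that day is 2120-11-23.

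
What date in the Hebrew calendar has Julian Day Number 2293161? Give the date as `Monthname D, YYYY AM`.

Iyar 13, 5326 AM

JDN 2293161 is 12 May 1566 in the proleptic Gregorian calendar.
In the Hebrew calendar that day is Iyar 13, 5326 AM.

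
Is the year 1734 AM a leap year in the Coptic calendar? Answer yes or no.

no

1734 mod 4 = 2; in the Coptic calendar a year is leap when year mod 4 = 3, so it is a common year.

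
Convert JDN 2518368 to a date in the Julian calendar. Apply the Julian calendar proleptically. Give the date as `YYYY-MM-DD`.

2182-12-01

The Gregorian equivalent of JDN 2518368 is 15 December 2182.
In the Julian calendar that day is 2182-12-01.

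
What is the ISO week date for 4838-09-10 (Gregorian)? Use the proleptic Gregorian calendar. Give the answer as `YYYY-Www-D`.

The weekday is Friday (ISO weekday 5).
That Friday belongs to ISO week 36 of ISO year 4838.

4838-W36-5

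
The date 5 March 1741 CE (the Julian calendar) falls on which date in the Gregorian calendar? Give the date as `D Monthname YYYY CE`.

16 March 1741 CE

The Julian–Gregorian offset here is 11 days (Julian trailing).
5 March 1741 Julian + 11 days → 16 March 1741 Gregorian.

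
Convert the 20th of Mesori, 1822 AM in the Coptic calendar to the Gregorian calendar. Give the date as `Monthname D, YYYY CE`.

August 27, 2106 CE

Both dates share Julian Day Number 2490499; in the Gregorian calendar that is 27 August 2106 CE.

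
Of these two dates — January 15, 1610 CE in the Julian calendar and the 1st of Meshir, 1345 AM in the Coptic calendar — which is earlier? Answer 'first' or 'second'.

first

First date → JDN 2309125; second date → JDN 2316076.
JDN 2309125 < JDN 2316076, so the first date is earlier.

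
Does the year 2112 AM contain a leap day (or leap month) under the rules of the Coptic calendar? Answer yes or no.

no

2112 mod 4 = 0; in the Coptic calendar a year is leap when year mod 4 = 3, so it is a common year.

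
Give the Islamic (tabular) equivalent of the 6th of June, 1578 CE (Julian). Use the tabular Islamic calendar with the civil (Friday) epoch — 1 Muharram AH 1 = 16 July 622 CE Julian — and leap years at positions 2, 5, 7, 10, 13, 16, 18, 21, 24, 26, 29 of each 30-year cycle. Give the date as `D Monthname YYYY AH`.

Both dates share Julian Day Number 2297579; in the tabular Islamic calendar that is 30 Rabi' al-Awwal 986 AH.

30 Rabi' al-Awwal 986 AH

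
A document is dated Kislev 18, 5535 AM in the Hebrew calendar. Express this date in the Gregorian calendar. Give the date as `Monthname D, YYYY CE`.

November 21, 1774 CE

Julian Day Number of the source date = 2369325.
Converting JDN 2369325 to the Gregorian calendar gives 21 November 1774 CE.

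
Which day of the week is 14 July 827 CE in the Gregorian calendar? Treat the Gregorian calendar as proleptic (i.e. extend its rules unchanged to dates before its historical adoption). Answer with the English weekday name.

Wednesday

JDN 2023310 mod 7 = 2, and JDN 0 was a Monday, so this is a Wednesday.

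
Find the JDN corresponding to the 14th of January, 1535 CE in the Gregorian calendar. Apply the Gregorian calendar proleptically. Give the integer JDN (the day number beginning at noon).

JDN 2451545 is 1 January 2000 CE (Gregorian); the target day is −169825 days from there, so JDN = 2281720.

2281720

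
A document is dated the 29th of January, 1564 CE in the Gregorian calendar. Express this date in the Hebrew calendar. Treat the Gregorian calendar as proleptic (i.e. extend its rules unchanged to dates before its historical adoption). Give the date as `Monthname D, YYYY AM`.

Shevat 5, 5324 AM

Both dates share Julian Day Number 2292327; in the Hebrew calendar that is 5 Shevat 5324 AM.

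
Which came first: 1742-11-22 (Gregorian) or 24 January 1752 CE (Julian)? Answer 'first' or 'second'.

First date → JDN 2357638; second date → JDN 2360999.
JDN 2357638 < JDN 2360999, so the first date is earlier.

first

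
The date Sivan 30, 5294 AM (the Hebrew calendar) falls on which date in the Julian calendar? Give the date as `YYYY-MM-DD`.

Julian Day Number of the source date = 2281515.
Converting JDN 2281515 to the Julian calendar gives 13 June 1534 CE.

1534-06-13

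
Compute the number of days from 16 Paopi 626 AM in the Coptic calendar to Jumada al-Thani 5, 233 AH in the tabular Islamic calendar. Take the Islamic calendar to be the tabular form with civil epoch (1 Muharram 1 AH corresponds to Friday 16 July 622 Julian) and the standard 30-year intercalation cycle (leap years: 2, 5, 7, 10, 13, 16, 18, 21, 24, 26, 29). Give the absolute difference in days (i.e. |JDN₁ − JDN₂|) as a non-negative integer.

22551

JDN of the first date = 2053356.
JDN of the second date = 2030805.
|2030805 − 2053356| = 22551.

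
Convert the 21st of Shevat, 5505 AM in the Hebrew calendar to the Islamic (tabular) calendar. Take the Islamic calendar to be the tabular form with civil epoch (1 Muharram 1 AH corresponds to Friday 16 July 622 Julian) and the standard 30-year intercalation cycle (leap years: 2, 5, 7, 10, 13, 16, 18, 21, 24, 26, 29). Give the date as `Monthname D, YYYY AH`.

The source date corresponds to 24 January 1745 in the Gregorian calendar (JDN 2358432).
That day falls on 20 Dhu al-Hijjah 1157 AH in the tabular Islamic calendar.

Dhu al-Hijjah 20, 1157 AH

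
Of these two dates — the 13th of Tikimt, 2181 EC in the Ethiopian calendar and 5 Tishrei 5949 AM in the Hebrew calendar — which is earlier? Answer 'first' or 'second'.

The two dates have Julian Day Numbers 2520508 and 2520480 respectively.
Since 2520480 < 2520508, the second date comes first.

second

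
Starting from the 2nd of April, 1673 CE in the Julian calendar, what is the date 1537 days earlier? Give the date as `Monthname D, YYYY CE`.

JDN of the 2nd of April, 1673 CE = 2332213.
2332213 − 1537 = 2330676.
JDN 2330676 in the Julian calendar is January 16, 1669 CE.

January 16, 1669 CE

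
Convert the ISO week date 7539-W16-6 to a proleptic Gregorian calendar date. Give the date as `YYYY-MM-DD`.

7539-04-22

ISO week 1 of 7539 is the week containing the first Thursday of 7539.
Week 16, day 6 (Saturday) lands on 7539-04-22.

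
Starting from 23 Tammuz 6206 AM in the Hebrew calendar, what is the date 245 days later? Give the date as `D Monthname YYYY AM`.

2 Nisan 6207 AM

Counting 245 days forward from JDN 2614642 reaches JDN 2614887, which is 2 Nisan 6207 AM.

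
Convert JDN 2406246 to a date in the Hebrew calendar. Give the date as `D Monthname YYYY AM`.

The Gregorian equivalent of JDN 2406246 is 23 December 1875.
In the Hebrew calendar that day is 25 Kislev 5636 AM.

25 Kislev 5636 AM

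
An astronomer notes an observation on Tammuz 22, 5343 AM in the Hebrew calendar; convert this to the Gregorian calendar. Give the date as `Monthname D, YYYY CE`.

Julian Day Number of the source date = 2299431.
Converting JDN 2299431 to the Gregorian calendar gives 12 July 1583 CE.

July 12, 1583 CE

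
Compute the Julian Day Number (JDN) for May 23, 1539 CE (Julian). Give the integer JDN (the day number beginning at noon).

Equivalently 2 June 1539 (proleptic Gregorian).
JDN 2400001 is 17 November 1858 CE (Gregorian), MJD 0; the target day is −116681 days from there, so JDN = 2283320.

2283320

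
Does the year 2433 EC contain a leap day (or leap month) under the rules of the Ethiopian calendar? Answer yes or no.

2433 mod 4 = 1; in the Ethiopian calendar a year is leap when year mod 4 = 3, so it is a common year.

no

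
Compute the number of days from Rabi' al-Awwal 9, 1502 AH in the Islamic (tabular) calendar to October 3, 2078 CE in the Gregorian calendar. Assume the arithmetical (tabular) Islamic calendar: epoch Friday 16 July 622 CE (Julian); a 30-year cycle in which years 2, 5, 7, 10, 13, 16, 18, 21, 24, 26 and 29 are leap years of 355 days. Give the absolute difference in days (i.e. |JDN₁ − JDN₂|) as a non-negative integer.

First date → JDN 2480411; second date → JDN 2480310.
The interval is |2480411 − 2480310| = 101 days.

101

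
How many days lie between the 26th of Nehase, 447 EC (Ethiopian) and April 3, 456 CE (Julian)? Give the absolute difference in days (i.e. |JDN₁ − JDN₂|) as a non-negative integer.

First date → JDN 1887477; second date → JDN 1887705.
The interval is |1887477 − 1887705| = 228 days.

228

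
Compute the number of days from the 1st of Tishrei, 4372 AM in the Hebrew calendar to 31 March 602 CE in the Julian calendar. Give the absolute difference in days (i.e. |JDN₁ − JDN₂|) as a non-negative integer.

JDN of the first date = 1944481.
JDN of the second date = 1941028.
|1941028 − 1944481| = 3453.

3453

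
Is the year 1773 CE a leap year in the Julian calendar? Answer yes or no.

no

1773 mod 4 = 1, so it is a common year in the Julian calendar.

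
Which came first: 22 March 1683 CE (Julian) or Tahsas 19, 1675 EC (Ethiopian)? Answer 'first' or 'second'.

second

Converting both to JDN: 2335854 vs 2335757; the smaller is the second.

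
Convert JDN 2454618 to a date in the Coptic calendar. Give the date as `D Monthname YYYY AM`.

23 Pashons 1724 AM

The Gregorian equivalent of JDN 2454618 is 31 May 2008.
In the Coptic calendar that day is 23 Pashons 1724 AM.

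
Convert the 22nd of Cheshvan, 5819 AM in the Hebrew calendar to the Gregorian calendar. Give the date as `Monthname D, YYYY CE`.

Julian Day Number of the source date = 2473042.
Converting JDN 2473042 to the Gregorian calendar gives 9 November 2058 CE.

November 9, 2058 CE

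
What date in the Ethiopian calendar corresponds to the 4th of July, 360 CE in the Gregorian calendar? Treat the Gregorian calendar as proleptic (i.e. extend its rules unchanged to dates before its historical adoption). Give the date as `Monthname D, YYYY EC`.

Julian Day Number of the source date = 1852732.
Converting JDN 1852732 to the Ethiopian calendar gives 9 Hamle 352 EC.

Hamle 9, 352 EC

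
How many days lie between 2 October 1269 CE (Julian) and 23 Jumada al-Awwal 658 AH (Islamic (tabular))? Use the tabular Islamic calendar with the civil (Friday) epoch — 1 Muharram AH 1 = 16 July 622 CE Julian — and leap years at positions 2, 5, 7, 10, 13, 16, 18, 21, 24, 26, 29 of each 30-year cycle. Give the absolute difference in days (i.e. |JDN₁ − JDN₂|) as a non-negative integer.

First date → JDN 2184835; second date → JDN 2181399.
The interval is |2184835 − 2181399| = 3436 days.

3436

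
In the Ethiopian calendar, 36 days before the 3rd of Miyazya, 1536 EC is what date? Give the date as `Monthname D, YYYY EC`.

Yekatit 27, 1536 EC

Counting 36 days back from JDN 2285092 reaches JDN 2285056, which is Yekatit 27, 1536 EC.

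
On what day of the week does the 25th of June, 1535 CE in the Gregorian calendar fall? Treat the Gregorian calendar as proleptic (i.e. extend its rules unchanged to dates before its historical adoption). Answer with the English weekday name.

Since JDN mod 7 = 1 (0 = Monday), the day is Tuesday.

Tuesday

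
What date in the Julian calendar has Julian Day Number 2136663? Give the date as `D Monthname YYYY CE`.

The proleptic Gregorian equivalent of JDN 2136663 is 19 November 1137.
In the Julian calendar that day is 12 November 1137 CE.

12 November 1137 CE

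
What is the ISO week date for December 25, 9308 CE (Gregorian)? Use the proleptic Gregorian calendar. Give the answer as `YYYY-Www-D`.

The weekday is Tuesday (ISO weekday 2).
That Tuesday belongs to ISO week 52 of ISO year 9308.

9308-W52-2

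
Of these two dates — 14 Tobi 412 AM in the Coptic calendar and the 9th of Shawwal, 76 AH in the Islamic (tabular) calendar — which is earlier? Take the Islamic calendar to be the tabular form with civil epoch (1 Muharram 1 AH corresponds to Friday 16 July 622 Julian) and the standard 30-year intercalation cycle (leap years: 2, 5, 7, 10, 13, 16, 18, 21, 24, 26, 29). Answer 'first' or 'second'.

Converting both to JDN: 1975281 vs 1975291; the smaller is the first.

first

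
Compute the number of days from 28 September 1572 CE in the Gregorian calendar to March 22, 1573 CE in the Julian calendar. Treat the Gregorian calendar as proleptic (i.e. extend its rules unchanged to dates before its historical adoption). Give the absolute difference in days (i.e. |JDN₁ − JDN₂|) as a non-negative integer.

First date → JDN 2295492; second date → JDN 2295677.
The interval is |2295492 − 2295677| = 185 days.

185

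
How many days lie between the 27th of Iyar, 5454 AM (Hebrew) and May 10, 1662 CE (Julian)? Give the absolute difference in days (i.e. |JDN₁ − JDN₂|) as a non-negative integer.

First date → JDN 2339923; second date → JDN 2328233.
The interval is |2339923 − 2328233| = 11690 days.

11690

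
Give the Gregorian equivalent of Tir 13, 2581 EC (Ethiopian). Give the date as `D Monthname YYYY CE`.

Julian Day Number of the source date = 2666698.
Converting JDN 2666698 to the Gregorian calendar gives 25 January 2589 CE.

25 January 2589 CE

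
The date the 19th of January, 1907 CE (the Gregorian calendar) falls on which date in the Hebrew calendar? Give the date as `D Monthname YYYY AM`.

4 Shevat 5667 AM

Both dates share Julian Day Number 2417595; in the Hebrew calendar that is 4 Shevat 5667 AM.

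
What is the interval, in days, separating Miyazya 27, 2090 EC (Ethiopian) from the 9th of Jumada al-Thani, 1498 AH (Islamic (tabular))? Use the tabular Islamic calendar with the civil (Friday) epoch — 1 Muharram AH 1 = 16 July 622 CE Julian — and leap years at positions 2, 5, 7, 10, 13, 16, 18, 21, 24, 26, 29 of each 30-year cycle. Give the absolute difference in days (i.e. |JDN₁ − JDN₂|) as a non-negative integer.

8381

JDN of the first date = 2487464.
JDN of the second date = 2479083.
|2479083 − 2487464| = 8381.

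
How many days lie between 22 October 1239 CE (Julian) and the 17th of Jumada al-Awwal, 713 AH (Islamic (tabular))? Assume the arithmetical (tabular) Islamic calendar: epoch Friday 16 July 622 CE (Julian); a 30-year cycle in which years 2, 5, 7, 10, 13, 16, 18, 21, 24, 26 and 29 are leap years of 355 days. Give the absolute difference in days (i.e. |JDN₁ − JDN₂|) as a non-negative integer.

JDN of the first date = 2173897.
JDN of the second date = 2200883.
|2200883 − 2173897| = 26986.

26986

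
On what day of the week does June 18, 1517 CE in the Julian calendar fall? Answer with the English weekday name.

Thursday

This is JDN 2275311 (28 June 1517 Gregorian).
JDN 2275311 mod 7 = 3, and JDN 0 was a Monday, so this is a Thursday.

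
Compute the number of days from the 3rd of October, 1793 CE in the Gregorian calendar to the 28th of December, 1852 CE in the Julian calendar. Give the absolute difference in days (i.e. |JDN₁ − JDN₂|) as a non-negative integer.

JDN of the first date = 2376216.
JDN of the second date = 2397863.
|2397863 − 2376216| = 21647.

21647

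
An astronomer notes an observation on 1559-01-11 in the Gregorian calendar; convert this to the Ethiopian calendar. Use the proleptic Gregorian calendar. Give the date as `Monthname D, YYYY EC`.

Julian Day Number of the source date = 2290483.
Converting JDN 2290483 to the Ethiopian calendar gives 6 Tir 1551 EC.

Tir 6, 1551 EC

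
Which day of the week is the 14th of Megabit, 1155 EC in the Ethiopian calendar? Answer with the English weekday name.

Sunday

This is JDN 2145912 (17 March 1163 Gregorian).
2145912 ≡ 6 (mod 7); counting from Monday = 0 gives Sunday.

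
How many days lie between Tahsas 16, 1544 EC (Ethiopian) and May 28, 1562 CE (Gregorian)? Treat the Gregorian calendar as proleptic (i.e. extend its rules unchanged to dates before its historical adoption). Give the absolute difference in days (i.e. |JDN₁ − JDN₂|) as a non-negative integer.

3809

JDN of the first date = 2287907.
JDN of the second date = 2291716.
|2291716 − 2287907| = 3809.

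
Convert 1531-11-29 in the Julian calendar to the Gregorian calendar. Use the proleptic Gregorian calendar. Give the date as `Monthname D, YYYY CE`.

The Julian–Gregorian offset here is 10 days (Julian trailing).
29 November 1531 Julian + 10 days → 9 December 1531 Gregorian.

December 9, 1531 CE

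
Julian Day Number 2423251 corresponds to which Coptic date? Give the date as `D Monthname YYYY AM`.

The Gregorian equivalent of JDN 2423251 is 15 July 1922.
In the Coptic calendar that day is 8 Epip 1638 AM.

8 Epip 1638 AM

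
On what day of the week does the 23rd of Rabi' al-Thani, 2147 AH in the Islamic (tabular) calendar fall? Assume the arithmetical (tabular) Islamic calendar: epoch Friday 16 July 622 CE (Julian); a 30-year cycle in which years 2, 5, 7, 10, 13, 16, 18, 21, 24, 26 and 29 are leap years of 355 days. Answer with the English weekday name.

Equivalently 13 December 2704 Gregorian, JDN 2709022.
JDN 2709022 mod 7 = 1, and JDN 0 was a Monday, so this is a Tuesday.

Tuesday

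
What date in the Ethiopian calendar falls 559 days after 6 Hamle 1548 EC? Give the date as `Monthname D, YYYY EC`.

Tir 15, 1550 EC

The starting date is JDN 2289568; 2289568 + 559 = 2290127.
JDN 2290127 corresponds to Tir 15, 1550 EC.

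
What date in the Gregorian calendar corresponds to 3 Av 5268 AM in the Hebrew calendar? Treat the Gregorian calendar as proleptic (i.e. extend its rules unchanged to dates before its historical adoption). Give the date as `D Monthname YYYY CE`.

10 July 1508 CE

Julian Day Number of the source date = 2272036.
Converting JDN 2272036 to the Gregorian calendar gives 10 July 1508 CE.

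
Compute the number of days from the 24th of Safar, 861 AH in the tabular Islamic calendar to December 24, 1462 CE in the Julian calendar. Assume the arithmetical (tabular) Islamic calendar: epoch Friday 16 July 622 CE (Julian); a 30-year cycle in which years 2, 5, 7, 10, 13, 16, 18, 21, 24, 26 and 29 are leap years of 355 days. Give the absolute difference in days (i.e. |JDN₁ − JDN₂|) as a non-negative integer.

2163

First date → JDN 2253248; second date → JDN 2255411.
The interval is |2253248 − 2255411| = 2163 days.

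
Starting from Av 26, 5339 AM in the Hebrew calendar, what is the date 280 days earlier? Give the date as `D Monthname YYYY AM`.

JDN of Av 26, 5339 AM = 2298017.
2298017 − 280 = 2297737.
JDN 2297737 in the Hebrew calendar is 12 Kislev 5339 AM.

12 Kislev 5339 AM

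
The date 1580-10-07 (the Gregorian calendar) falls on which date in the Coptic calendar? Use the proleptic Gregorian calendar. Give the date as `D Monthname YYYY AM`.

Both dates share Julian Day Number 2298423; in the Coptic calendar that is 30 Thout 1297 AM.

30 Thout 1297 AM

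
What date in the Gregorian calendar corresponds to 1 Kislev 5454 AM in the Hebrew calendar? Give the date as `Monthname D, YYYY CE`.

November 29, 1693 CE

Both dates share Julian Day Number 2339749; in the Gregorian calendar that is 29 November 1693 CE.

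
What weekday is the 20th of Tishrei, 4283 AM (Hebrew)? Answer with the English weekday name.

Tuesday

This is JDN 1911988 (29 September 522 Gregorian).
JDN 1911988 mod 7 = 1, and JDN 0 was a Monday, so this is a Tuesday.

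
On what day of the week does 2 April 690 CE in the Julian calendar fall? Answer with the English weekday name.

Saturday

In the proleptic Gregorian calendar this is 5 April 690 (JDN 1973172).
Since JDN mod 7 = 5 (0 = Monday), the day is Saturday.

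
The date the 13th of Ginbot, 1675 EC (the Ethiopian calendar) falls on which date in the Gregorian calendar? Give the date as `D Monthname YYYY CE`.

18 May 1683 CE

Julian Day Number of the source date = 2335901.
Converting JDN 2335901 to the Gregorian calendar gives 18 May 1683 CE.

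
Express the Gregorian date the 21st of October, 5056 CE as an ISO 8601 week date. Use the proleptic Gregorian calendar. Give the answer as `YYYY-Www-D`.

5056-W43-2

The weekday is Tuesday (ISO weekday 2).
That Tuesday belongs to ISO week 43 of ISO year 5056.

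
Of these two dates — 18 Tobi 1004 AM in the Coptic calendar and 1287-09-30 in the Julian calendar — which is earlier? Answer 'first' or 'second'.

second

Converting both to JDN: 2191513 vs 2191407; the smaller is the second.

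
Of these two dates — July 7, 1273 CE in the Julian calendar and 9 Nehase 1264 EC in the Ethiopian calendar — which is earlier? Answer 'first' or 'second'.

First date → JDN 2186209; second date → JDN 2185870.
JDN 2185870 < JDN 2186209, so the second date is earlier.

second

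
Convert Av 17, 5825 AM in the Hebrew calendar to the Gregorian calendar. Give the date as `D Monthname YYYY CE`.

Both dates share Julian Day Number 2475517; in the Gregorian calendar that is 19 August 2065 CE.

19 August 2065 CE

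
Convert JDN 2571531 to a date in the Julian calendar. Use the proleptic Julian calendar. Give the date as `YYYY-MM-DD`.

2328-06-20

JDN 2571531 is 6 July 2328 in the Gregorian calendar.
In the Julian calendar that day is 2328-06-20.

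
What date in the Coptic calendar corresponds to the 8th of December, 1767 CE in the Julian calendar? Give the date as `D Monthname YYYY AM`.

11 Koiak 1484 AM

The source date corresponds to 19 December 1767 in the Gregorian calendar (JDN 2366796).
That day falls on 11 Koiak 1484 AM in the Coptic calendar.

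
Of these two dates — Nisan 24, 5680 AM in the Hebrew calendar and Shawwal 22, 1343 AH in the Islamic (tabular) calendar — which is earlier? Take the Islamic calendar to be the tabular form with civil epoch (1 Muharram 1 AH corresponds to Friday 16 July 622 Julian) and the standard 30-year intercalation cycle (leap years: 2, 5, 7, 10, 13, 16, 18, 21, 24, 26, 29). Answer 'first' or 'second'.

First date → JDN 2422427; second date → JDN 2424287.
JDN 2422427 < JDN 2424287, so the first date is earlier.

first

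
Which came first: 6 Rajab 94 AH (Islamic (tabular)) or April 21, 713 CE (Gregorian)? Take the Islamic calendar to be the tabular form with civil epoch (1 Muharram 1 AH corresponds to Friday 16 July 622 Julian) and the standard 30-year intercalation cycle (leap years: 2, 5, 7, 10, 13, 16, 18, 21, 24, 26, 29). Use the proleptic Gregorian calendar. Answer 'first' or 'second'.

first

The two dates have Julian Day Numbers 1981578 and 1981588 respectively.
Since 1981578 < 1981588, the first date comes first.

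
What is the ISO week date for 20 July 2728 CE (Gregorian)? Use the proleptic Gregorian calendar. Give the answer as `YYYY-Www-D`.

The weekday is Friday (ISO weekday 5).
That Friday belongs to ISO week 29 of ISO year 2728.

2728-W29-5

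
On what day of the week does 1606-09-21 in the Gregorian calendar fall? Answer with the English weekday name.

JDN 2307903 mod 7 = 3, and JDN 0 was a Monday, so this is a Thursday.

Thursday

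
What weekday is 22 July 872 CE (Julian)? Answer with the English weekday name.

Tuesday

Equivalently 26 July 872 Gregorian, JDN 2039759.
Since JDN mod 7 = 1 (0 = Monday), the day is Tuesday.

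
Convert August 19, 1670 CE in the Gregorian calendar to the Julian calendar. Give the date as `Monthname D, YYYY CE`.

August 9, 1670 CE

At this point the Julian calendar is 10 days behind the Gregorian.
19 August 1670 Gregorian − 10 days → 9 August 1670 Julian.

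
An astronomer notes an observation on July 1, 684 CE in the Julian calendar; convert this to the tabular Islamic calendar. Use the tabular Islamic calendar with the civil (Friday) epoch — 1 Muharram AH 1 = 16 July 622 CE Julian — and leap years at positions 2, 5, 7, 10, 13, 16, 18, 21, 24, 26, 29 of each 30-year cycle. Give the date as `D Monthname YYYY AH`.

12 Dhu al-Qa'dah 64 AH

Julian Day Number of the source date = 1971071.
Converting JDN 1971071 to the tabular Islamic calendar gives 12 Dhu al-Qa'dah 64 AH.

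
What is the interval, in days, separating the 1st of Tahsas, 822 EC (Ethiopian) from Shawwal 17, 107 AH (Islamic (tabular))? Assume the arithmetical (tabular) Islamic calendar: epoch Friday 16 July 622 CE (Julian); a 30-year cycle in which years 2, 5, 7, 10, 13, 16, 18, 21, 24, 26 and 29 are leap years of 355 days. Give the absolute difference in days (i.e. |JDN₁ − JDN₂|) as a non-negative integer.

JDN of the first date = 2024181.
JDN of the second date = 1986285.
|1986285 − 2024181| = 37896.

37896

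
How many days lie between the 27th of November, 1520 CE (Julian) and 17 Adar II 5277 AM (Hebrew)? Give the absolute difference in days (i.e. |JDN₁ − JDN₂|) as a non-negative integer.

JDN of the first date = 2276569.
JDN of the second date = 2275212.
|2275212 − 2276569| = 1357.

1357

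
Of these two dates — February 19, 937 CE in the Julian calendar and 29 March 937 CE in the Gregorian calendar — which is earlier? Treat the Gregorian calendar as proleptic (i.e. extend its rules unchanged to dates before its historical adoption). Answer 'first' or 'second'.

first

The two dates have Julian Day Numbers 2063347 and 2063380 respectively.
Since 2063347 < 2063380, the first date comes first.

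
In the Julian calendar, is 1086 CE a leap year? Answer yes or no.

1086 mod 4 = 2, so it is a common year in the Julian calendar.

no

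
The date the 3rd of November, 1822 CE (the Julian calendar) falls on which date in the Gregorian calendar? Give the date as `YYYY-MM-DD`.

The Julian–Gregorian offset here is 12 days (Julian trailing).
3 November 1822 Julian + 12 days → 15 November 1822 Gregorian.

1822-11-15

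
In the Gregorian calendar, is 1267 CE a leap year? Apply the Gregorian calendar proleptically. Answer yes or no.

no

1267 is not divisible by 4, so it is a common year.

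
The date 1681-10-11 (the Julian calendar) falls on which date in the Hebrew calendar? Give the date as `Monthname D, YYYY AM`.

Cheshvan 9, 5442 AM

The source date corresponds to 21 October 1681 in the Gregorian calendar (JDN 2335327).
That day falls on 9 Cheshvan 5442 AM in the Hebrew calendar.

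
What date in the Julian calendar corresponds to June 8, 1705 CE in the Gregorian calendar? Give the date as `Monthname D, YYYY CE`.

At this point the Julian calendar is 11 days behind the Gregorian.
8 June 1705 Gregorian − 11 days → 28 May 1705 Julian.

May 28, 1705 CE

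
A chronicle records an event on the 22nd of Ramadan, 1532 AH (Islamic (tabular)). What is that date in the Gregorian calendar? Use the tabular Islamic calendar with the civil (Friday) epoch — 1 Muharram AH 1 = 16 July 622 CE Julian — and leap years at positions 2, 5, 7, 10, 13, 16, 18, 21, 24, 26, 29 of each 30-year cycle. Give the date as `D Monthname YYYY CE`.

Both dates share Julian Day Number 2491232; in the Gregorian calendar that is 29 August 2108 CE.

29 August 2108 CE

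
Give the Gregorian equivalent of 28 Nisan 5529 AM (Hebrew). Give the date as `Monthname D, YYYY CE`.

May 5, 1769 CE

Both dates share Julian Day Number 2367299; in the Gregorian calendar that is 5 May 1769 CE.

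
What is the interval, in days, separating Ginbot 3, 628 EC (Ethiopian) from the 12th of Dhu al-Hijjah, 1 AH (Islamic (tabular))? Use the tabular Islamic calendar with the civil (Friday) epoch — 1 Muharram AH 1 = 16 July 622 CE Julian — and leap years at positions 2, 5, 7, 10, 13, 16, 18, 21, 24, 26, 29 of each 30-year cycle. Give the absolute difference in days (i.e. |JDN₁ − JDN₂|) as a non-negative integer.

JDN of the first date = 1953475.
JDN of the second date = 1948776.
|1948776 − 1953475| = 4699.

4699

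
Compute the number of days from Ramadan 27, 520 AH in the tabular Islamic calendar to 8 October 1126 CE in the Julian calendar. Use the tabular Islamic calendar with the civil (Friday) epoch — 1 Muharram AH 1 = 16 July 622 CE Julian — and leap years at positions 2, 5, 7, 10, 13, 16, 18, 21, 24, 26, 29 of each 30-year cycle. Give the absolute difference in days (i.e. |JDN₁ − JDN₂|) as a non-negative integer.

First date → JDN 2132618; second date → JDN 2132610.
The interval is |2132618 − 2132610| = 8 days.

8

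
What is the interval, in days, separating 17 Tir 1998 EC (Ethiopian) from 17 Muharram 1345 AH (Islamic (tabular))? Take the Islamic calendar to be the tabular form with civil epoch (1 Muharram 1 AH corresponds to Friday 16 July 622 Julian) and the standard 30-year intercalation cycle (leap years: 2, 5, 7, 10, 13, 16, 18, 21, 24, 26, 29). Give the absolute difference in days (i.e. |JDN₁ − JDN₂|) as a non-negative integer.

First date → JDN 2453761; second date → JDN 2424725.
The interval is |2453761 − 2424725| = 29036 days.

29036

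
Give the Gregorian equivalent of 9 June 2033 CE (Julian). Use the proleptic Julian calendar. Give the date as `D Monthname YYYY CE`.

22 June 2033 CE

For dates in this range the Gregorian date is 13 days ahead of the Julian.
9 June 2033 Julian + 13 days → 22 June 2033 Gregorian.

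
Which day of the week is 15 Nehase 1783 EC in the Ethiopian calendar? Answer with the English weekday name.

This is JDN 2375440 (19 August 1791 Gregorian).
2375440 ≡ 4 (mod 7); counting from Monday = 0 gives Friday.

Friday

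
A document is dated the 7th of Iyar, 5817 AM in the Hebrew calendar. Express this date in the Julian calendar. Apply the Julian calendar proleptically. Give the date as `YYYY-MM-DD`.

Julian Day Number of the source date = 2472495.
Converting JDN 2472495 to the Julian calendar gives 28 April 2057 CE.

2057-04-28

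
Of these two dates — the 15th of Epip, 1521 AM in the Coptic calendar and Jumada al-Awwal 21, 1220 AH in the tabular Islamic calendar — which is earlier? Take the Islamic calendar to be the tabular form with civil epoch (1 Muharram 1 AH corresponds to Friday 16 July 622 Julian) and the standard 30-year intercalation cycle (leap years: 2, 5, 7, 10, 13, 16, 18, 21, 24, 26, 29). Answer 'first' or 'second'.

first

The two dates have Julian Day Numbers 2380524 and 2380551 respectively.
Since 2380524 < 2380551, the first date comes first.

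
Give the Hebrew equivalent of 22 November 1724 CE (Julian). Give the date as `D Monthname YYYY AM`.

Both dates share Julian Day Number 2351075; in the Hebrew calendar that is 17 Kislev 5485 AM.

17 Kislev 5485 AM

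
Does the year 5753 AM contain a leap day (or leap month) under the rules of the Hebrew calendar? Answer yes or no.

no

Hebrew year 5753 is year 15 of its 19-year Metonic cycle; leap years are at positions 3, 6, 8, 11, 14, 17, 19, so it is a common year (12 months).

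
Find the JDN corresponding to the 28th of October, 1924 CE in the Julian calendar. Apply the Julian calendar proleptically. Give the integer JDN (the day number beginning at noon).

In the Gregorian calendar the same day is 10 November 1924.
JDN 2299161 is 15 October 1582 CE (Gregorian); the target day is +124939 days from there, so JDN = 2424100.

2424100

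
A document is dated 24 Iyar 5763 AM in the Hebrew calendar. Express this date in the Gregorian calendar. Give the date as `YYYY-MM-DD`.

Julian Day Number of the source date = 2452786.
Converting JDN 2452786 to the Gregorian calendar gives 26 May 2003 CE.

2003-05-26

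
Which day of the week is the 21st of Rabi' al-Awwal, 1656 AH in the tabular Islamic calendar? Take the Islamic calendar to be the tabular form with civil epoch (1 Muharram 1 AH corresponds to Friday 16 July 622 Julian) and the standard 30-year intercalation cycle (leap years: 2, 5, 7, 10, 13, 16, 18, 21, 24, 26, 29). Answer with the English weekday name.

Wednesday

This is JDN 2534996 (25 June 2228 Gregorian).
2534996 ≡ 2 (mod 7); counting from Monday = 0 gives Wednesday.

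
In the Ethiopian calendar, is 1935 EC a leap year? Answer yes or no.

1935 mod 4 = 3; in the Ethiopian calendar a year is leap when year mod 4 = 3, so it is a leap year.

yes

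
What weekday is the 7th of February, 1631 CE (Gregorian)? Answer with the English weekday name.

Friday

2316808 ≡ 4 (mod 7); counting from Monday = 0 gives Friday.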